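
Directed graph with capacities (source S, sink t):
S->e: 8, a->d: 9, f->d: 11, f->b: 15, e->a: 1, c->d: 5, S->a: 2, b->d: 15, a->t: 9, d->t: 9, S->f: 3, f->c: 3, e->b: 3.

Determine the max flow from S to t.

9

Augment S->a->t: bottleneck 2. Total 2.
Augment S->f->d->t: bottleneck 3. Total 5.
Augment S->e->a->t: bottleneck 1. Total 6.
Augment S->e->b->d->t: bottleneck 3. Total 9.
No augmenting path remains in the residual graph.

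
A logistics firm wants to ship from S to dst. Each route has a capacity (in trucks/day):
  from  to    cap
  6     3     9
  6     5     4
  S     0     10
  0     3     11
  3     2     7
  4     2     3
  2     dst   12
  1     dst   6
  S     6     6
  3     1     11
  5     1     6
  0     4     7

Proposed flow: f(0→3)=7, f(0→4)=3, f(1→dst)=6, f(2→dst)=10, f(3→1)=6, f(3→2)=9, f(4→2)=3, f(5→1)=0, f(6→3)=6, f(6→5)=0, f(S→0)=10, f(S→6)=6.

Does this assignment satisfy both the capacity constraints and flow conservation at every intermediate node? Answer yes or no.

No

Capacity violated on 3→2: flow 9 > capacity 7.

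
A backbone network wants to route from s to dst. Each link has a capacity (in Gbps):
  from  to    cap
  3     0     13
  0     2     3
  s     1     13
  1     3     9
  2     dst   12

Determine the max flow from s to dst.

3

Augment s→1→3→0→2→dst: bottleneck 3. Total 3.
No augmenting path remains in the residual graph.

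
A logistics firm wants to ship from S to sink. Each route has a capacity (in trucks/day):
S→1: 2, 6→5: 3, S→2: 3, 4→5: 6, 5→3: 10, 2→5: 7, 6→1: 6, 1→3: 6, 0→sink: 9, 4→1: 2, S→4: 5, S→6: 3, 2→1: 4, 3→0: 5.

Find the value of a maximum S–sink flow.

Augment S→1→3→0→sink: bottleneck 2. Total 2.
Augment S→2→5→3→0→sink: bottleneck 3. Total 5.
No augmenting path remains in the residual graph.

5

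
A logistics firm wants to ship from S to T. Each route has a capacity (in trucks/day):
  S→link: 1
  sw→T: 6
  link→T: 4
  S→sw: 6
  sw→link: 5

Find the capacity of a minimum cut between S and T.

7

Max flow = 7 (via 2 augmenting paths).
In the residual at optimum, the set reachable from S is {S}.
Cut edges: S→sw (cap 6), S→link (cap 1). Sum = 7.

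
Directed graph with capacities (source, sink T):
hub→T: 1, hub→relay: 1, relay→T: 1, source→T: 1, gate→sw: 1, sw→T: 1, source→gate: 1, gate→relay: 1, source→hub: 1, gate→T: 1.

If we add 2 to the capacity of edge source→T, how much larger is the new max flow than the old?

Original max flow = 3.
After raising cap(source→T), augmenting paths through that edge carry 2 more units.
New max flow = 5. Increase = 2.

2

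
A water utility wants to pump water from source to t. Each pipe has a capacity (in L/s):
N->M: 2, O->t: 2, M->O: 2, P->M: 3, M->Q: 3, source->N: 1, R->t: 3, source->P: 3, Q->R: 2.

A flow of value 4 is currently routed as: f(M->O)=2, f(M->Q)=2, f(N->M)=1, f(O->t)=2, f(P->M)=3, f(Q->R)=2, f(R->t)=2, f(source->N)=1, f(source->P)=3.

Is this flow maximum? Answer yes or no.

Yes

Residual reachable from source: {source}; t is not reachable.
Saturated cut: source->N, source->P with total capacity 4 = current flow value. Flow is maximum.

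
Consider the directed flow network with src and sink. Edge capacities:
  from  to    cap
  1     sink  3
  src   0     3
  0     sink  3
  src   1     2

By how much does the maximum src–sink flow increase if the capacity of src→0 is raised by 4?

0

Original max flow = 5.
Even with extra capacity on src→0, another cut of capacity 5 remains binding.
New max flow = 5. Increase = 0.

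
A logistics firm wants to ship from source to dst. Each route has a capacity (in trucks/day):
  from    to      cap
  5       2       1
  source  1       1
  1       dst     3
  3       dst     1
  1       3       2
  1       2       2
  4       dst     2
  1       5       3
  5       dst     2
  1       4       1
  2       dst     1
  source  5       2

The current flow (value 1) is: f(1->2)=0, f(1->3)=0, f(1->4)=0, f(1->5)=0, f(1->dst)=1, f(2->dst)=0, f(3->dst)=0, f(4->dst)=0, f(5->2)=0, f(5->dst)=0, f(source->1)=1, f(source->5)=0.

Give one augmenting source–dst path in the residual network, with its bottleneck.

Residual along source->5->dst: source->5: 2, 5->dst: 2.
Bottleneck = min = 2.

source->5->dst, bottleneck 2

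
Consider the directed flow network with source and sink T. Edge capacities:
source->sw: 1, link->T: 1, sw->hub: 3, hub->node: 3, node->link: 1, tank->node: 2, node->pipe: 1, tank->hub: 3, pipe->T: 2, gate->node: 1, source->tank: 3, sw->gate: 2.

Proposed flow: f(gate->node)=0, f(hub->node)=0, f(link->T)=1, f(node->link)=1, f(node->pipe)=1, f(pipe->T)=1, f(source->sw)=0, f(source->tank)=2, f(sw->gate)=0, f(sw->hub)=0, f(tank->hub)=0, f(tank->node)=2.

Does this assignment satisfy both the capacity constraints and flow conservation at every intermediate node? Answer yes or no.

Yes

Every edge has 0 ≤ f(e) ≤ cap(e).
At each intermediate node, inflow equals outflow.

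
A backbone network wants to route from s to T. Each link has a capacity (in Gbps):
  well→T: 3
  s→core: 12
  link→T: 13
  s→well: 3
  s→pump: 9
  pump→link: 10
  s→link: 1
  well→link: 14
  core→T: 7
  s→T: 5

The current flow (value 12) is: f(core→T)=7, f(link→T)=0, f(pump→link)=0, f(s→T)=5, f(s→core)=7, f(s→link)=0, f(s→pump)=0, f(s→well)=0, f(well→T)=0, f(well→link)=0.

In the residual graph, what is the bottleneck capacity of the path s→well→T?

Residual capacities along the path: s→well: 3, well→T: 3.
Minimum is 3.

3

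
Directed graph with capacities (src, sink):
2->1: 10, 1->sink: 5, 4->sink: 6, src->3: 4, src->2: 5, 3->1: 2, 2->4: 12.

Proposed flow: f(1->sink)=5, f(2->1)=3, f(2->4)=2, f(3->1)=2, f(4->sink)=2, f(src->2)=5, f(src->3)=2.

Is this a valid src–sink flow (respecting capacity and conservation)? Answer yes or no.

Every edge has 0 ≤ f(e) ≤ cap(e).
At each intermediate node, inflow equals outflow.

Yes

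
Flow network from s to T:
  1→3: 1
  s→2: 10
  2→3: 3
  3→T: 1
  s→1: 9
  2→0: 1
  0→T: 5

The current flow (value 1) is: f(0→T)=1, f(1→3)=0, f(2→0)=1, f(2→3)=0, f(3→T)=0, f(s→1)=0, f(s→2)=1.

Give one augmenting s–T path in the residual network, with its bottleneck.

s→2→3→T, bottleneck 1

Residual along s→2→3→T: s→2: 9, 2→3: 3, 3→T: 1.
Bottleneck = min = 1.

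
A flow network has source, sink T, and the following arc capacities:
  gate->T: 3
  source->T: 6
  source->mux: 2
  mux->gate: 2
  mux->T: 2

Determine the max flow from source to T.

8

Augment source->T: bottleneck 6. Total 6.
Augment source->mux->T: bottleneck 2. Total 8.
No augmenting path remains in the residual graph.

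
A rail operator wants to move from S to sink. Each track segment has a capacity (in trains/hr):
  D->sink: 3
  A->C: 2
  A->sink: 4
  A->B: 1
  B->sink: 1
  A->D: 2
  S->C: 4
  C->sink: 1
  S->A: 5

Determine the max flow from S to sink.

Augment S->A->sink: bottleneck 4. Total 4.
Augment S->C->sink: bottleneck 1. Total 5.
Augment S->A->B->sink: bottleneck 1. Total 6.
No augmenting path remains in the residual graph.

6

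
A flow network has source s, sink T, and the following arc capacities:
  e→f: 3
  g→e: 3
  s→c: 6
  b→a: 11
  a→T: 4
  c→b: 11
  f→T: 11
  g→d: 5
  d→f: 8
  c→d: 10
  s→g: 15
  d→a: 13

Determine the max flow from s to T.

14

Augment s→g→e→f→T: bottleneck 3. Total 3.
Augment s→g→d→f→T: bottleneck 5. Total 8.
Augment s→c→d→f→T: bottleneck 3. Total 11.
Augment s→c→d→a→T: bottleneck 3. Total 14.
No augmenting path remains in the residual graph.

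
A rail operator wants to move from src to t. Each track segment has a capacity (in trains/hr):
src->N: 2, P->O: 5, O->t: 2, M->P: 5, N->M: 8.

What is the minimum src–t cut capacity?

2

Max flow = 2 (via 1 augmenting path).
In the residual at optimum, the set reachable from src is {src}.
Cut edges: src->N (cap 2). Sum = 2.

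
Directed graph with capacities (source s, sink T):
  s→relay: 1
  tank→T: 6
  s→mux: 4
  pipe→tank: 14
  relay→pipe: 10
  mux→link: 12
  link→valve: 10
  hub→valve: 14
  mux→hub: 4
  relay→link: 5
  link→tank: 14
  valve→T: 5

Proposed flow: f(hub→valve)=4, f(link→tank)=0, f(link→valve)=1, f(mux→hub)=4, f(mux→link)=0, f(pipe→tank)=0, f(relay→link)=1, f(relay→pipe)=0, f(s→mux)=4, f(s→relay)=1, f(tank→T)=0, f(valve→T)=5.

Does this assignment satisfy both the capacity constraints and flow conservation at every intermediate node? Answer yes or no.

Yes

Every edge has 0 ≤ f(e) ≤ cap(e).
At each intermediate node, inflow equals outflow.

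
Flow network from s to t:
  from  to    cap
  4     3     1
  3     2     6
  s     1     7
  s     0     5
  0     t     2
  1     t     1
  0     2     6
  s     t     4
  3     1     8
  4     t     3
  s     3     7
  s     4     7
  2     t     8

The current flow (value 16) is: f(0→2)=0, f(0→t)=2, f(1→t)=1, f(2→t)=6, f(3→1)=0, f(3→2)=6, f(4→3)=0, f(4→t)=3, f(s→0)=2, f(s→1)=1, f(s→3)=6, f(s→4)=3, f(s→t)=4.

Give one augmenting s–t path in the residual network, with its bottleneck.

s→0→2→t, bottleneck 2

Residual along s→0→2→t: s→0: 3, 0→2: 6, 2→t: 2.
Bottleneck = min = 2.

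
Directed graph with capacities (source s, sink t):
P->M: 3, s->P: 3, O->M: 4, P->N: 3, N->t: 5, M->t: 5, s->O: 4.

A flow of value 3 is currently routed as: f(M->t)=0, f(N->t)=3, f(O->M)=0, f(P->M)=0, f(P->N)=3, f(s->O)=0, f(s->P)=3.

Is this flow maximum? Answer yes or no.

Residual path s->O->M->t has bottleneck 4 > 0.
Pushing 4 along it raises the flow to 7, so the given flow is not maximum.

No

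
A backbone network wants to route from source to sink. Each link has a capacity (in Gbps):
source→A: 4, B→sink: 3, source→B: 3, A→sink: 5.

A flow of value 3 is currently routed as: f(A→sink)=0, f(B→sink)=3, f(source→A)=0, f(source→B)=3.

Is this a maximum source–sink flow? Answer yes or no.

Residual path source→A→sink has bottleneck 4 > 0.
Pushing 4 along it raises the flow to 7, so the given flow is not maximum.

No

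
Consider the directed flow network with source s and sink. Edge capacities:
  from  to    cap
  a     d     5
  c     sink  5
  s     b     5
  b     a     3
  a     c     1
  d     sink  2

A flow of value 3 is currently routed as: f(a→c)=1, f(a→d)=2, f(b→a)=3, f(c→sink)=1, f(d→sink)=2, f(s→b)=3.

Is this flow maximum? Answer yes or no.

Residual reachable from s: {b, s}; sink is not reachable.
Saturated cut: b→a with total capacity 3 = current flow value. Flow is maximum.

Yes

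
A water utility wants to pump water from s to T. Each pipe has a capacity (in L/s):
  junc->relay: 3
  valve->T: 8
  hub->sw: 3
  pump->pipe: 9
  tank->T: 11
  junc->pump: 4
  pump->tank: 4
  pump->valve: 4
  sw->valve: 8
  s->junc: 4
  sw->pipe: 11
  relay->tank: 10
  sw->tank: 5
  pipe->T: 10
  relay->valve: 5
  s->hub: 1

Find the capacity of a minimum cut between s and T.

5

Max flow = 5 (via 2 augmenting paths).
In the residual at optimum, the set reachable from s is {s}.
Cut edges: s->hub (cap 1), s->junc (cap 4). Sum = 5.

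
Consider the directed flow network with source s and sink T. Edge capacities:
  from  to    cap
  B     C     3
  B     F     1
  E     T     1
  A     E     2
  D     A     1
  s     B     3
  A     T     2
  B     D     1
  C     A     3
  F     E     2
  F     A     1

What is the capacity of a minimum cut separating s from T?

Max flow = 3 (via 3 augmenting paths).
In the residual at optimum, the set reachable from s is {s}.
Cut edges: s->B (cap 3). Sum = 3.

3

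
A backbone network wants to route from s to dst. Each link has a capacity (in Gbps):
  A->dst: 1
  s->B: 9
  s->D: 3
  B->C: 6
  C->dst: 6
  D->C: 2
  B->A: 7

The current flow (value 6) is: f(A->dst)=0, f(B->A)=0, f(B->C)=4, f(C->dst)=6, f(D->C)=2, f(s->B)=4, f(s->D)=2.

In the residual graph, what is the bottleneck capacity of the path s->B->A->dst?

Residual capacities along the path: s->B: 5, B->A: 7, A->dst: 1.
Minimum is 1.

1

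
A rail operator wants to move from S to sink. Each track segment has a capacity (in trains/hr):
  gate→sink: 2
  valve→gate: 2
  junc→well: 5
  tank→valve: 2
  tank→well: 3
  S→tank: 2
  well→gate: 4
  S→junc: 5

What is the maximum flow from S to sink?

Augment S→junc→well→gate→sink: bottleneck 2. Total 2.
No augmenting path remains in the residual graph.

2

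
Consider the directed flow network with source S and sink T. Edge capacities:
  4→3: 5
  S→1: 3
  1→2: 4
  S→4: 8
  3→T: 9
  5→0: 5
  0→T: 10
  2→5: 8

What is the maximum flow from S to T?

8

Augment S→4→3→T: bottleneck 5. Total 5.
Augment S→1→2→5→0→T: bottleneck 3. Total 8.
No augmenting path remains in the residual graph.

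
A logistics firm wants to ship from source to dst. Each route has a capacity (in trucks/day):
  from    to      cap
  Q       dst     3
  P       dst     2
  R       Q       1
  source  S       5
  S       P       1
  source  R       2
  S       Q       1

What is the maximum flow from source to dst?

Augment source→R→Q→dst: bottleneck 1. Total 1.
Augment source→S→Q→dst: bottleneck 1. Total 2.
Augment source→S→P→dst: bottleneck 1. Total 3.
No augmenting path remains in the residual graph.

3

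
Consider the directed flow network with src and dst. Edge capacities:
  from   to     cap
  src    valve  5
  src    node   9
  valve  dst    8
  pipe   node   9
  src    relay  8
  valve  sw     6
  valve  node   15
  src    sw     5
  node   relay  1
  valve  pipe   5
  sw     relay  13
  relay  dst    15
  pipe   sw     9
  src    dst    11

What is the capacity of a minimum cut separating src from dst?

Max flow = 30 (via 5 augmenting paths).
In the residual at optimum, the set reachable from src is {node, src}.
Cut edges: src->valve (cap 5), src->sw (cap 5), src->relay (cap 8), src->dst (cap 11), node->relay (cap 1). Sum = 30.

30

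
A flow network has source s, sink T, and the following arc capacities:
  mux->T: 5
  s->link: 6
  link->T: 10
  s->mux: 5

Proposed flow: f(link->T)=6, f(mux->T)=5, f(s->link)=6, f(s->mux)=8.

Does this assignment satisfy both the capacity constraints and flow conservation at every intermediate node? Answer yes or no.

Capacity violated on s->mux: flow 8 > capacity 5.

No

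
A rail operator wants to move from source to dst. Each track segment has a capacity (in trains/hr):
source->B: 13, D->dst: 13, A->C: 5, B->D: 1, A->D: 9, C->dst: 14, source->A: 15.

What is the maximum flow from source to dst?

15

Augment source->B->D->dst: bottleneck 1. Total 1.
Augment source->A->D->dst: bottleneck 9. Total 10.
Augment source->A->C->dst: bottleneck 5. Total 15.
No augmenting path remains in the residual graph.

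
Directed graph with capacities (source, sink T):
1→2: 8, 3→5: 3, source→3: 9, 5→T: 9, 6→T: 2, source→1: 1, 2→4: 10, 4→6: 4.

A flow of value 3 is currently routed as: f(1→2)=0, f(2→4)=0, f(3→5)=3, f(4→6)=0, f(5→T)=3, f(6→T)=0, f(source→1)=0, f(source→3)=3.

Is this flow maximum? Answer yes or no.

Residual path source→1→2→4→6→T has bottleneck 1 > 0.
Pushing 1 along it raises the flow to 4, so the given flow is not maximum.

No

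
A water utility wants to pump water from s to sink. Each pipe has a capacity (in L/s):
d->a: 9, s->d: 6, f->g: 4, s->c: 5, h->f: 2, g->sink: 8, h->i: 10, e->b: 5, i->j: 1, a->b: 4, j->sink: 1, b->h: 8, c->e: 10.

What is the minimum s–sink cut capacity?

3

Max flow = 3 (via 2 augmenting paths).
In the residual at optimum, the set reachable from s is {a, b, c, d, e, h, i, s}.
Cut edges: i->j (cap 1), h->f (cap 2). Sum = 3.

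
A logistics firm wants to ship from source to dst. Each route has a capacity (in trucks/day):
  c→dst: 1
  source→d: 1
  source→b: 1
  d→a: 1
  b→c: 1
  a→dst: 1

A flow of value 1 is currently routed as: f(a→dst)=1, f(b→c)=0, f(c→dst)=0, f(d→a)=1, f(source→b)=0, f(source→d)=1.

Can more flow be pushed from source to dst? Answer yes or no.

Yes

Residual path source→b→c→dst has bottleneck 1 > 0.
Pushing 1 along it raises the flow to 2, so the given flow is not maximum.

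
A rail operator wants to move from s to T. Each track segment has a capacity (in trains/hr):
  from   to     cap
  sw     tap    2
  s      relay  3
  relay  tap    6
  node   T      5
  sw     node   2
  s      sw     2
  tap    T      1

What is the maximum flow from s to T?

3

Augment s->relay->tap->T: bottleneck 1. Total 1.
Augment s->sw->node->T: bottleneck 2. Total 3.
No augmenting path remains in the residual graph.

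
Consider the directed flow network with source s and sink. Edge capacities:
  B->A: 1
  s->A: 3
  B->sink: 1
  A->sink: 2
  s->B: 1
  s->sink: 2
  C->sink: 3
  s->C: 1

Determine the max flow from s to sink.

Augment s->sink: bottleneck 2. Total 2.
Augment s->C->sink: bottleneck 1. Total 3.
Augment s->B->sink: bottleneck 1. Total 4.
Augment s->A->sink: bottleneck 2. Total 6.
No augmenting path remains in the residual graph.

6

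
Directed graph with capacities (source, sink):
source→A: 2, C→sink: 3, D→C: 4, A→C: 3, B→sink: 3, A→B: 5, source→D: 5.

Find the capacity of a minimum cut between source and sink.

Max flow = 5 (via 2 augmenting paths).
In the residual at optimum, the set reachable from source is {C, D, source}.
Cut edges: source→A (cap 2), C→sink (cap 3). Sum = 5.

5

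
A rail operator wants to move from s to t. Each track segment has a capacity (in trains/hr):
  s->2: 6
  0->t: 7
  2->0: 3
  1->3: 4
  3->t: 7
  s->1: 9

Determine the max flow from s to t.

7

Augment s->2->0->t: bottleneck 3. Total 3.
Augment s->1->3->t: bottleneck 4. Total 7.
No augmenting path remains in the residual graph.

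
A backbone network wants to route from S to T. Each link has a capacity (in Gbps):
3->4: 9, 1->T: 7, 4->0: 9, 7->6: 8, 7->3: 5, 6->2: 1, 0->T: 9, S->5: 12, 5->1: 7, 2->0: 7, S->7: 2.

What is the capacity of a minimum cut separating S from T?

9

Max flow = 9 (via 3 augmenting paths).
In the residual at optimum, the set reachable from S is {5, S}.
Cut edges: 5->1 (cap 7), S->7 (cap 2). Sum = 9.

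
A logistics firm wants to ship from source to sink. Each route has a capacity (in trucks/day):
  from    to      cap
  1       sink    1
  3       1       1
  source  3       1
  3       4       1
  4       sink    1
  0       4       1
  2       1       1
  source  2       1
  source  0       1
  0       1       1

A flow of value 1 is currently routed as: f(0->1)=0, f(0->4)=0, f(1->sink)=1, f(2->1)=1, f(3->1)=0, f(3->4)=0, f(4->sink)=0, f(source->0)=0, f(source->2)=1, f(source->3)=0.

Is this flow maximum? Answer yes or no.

Residual path source->3->4->sink has bottleneck 1 > 0.
Pushing 1 along it raises the flow to 2, so the given flow is not maximum.

No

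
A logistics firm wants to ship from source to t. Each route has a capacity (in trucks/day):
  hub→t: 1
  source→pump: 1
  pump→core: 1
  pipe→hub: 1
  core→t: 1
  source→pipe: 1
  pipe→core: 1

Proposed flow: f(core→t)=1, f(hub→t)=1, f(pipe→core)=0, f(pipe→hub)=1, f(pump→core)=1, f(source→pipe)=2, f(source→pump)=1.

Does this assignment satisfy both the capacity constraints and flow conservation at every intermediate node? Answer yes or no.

No

Capacity violated on source→pipe: flow 2 > capacity 1.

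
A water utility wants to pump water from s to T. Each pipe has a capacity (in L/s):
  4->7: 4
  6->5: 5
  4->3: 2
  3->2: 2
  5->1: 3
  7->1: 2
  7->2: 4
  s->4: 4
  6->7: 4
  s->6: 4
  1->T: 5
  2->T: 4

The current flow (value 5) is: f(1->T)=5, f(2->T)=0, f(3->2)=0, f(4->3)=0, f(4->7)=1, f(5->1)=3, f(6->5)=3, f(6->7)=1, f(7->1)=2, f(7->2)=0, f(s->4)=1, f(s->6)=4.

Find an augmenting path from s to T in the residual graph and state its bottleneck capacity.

s->4->7->2->T, bottleneck 3

Residual along s->4->7->2->T: s->4: 3, 4->7: 3, 7->2: 4, 2->T: 4.
Bottleneck = min = 3.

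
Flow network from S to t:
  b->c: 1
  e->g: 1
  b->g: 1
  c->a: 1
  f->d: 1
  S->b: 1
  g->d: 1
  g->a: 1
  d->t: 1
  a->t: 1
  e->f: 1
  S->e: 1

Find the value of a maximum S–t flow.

Augment S->b->c->a->t: bottleneck 1. Total 1.
Augment S->e->g->d->t: bottleneck 1. Total 2.
No augmenting path remains in the residual graph.

2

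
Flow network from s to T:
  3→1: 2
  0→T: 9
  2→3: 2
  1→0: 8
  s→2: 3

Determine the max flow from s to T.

Augment s→2→3→1→0→T: bottleneck 2. Total 2.
No augmenting path remains in the residual graph.

2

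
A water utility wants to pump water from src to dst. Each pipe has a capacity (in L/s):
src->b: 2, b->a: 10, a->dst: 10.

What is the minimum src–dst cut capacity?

Max flow = 2 (via 1 augmenting path).
In the residual at optimum, the set reachable from src is {src}.
Cut edges: src->b (cap 2). Sum = 2.

2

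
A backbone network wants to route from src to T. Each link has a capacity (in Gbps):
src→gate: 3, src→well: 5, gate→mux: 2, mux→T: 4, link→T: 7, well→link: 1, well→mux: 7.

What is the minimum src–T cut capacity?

5

Max flow = 5 (via 2 augmenting paths).
In the residual at optimum, the set reachable from src is {gate, mux, src, well}.
Cut edges: well→link (cap 1), mux→T (cap 4). Sum = 5.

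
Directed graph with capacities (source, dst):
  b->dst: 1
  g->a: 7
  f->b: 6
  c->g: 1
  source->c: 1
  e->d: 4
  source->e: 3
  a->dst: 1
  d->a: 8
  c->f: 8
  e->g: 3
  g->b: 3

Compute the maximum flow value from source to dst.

2

Augment source->e->d->a->dst: bottleneck 1. Total 1.
Augment source->e->g->b->dst: bottleneck 1. Total 2.
No augmenting path remains in the residual graph.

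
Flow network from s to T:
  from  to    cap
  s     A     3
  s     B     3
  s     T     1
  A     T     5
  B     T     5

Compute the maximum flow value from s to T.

7

Augment s→T: bottleneck 1. Total 1.
Augment s→B→T: bottleneck 3. Total 4.
Augment s→A→T: bottleneck 3. Total 7.
No augmenting path remains in the residual graph.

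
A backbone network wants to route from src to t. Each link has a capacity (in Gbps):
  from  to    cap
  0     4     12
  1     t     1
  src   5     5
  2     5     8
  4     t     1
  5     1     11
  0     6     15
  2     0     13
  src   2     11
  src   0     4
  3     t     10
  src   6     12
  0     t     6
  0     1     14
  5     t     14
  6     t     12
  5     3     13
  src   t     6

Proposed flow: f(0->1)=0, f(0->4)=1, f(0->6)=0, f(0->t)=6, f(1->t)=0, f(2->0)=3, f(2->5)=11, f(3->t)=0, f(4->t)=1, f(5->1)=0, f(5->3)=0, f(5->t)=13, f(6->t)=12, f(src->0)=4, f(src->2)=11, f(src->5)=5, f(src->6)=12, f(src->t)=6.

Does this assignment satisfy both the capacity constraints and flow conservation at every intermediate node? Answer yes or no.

No

Capacity violated on 2->5: flow 11 > capacity 8.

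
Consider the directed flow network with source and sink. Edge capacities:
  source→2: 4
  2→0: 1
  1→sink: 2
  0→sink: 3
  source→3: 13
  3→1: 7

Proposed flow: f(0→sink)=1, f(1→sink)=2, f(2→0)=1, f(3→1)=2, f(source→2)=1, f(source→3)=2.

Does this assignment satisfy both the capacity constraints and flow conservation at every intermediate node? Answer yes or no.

Yes

Every edge has 0 ≤ f(e) ≤ cap(e).
At each intermediate node, inflow equals outflow.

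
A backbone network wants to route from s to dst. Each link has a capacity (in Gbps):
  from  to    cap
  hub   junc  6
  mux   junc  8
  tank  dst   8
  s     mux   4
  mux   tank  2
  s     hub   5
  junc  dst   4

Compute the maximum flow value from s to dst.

Augment s→hub→junc→dst: bottleneck 4. Total 4.
Augment s→mux→tank→dst: bottleneck 2. Total 6.
No augmenting path remains in the residual graph.

6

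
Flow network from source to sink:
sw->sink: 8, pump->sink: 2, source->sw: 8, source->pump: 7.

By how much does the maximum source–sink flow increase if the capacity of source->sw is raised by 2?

Original max flow = 10.
Even with extra capacity on source->sw, another cut of capacity 10 remains binding.
New max flow = 10. Increase = 0.

0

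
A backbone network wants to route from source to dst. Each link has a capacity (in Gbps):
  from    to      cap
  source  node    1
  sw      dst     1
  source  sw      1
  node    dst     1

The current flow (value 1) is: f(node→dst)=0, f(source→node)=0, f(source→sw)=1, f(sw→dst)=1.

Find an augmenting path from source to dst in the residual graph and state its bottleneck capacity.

Residual along source→node→dst: source→node: 1, node→dst: 1.
Bottleneck = min = 1.

source→node→dst, bottleneck 1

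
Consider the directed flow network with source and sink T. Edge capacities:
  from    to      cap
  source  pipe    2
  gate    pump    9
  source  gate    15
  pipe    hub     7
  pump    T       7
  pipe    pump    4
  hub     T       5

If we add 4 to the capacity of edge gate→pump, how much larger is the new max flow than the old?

Original max flow = 9.
Edge gate→pump does not cross the min cut (source side {gate, pump, source}), so extra capacity there cannot help.
New max flow = 9. Increase = 0.

0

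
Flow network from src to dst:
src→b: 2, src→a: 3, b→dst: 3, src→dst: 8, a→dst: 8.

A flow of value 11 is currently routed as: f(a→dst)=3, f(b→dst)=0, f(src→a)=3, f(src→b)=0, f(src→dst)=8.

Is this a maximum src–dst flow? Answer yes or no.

No

Residual path src→b→dst has bottleneck 2 > 0.
Pushing 2 along it raises the flow to 13, so the given flow is not maximum.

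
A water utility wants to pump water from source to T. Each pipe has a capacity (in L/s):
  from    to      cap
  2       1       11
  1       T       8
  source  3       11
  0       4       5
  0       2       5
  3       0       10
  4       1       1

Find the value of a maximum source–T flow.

6

Augment source->3->0->2->1->T: bottleneck 5. Total 5.
Augment source->3->0->4->1->T: bottleneck 1. Total 6.
No augmenting path remains in the residual graph.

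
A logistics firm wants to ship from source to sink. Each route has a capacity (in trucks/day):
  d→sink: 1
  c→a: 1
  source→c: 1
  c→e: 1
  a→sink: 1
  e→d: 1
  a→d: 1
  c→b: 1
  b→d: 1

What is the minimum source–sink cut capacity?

1

Max flow = 1 (via 1 augmenting path).
In the residual at optimum, the set reachable from source is {source}.
Cut edges: source→c (cap 1). Sum = 1.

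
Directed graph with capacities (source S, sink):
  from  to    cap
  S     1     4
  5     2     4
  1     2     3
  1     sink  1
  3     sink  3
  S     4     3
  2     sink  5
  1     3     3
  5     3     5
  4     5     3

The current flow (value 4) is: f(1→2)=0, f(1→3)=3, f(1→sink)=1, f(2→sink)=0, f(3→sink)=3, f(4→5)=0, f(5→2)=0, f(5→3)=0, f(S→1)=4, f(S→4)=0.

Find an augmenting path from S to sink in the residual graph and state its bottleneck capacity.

S→4→5→2→sink, bottleneck 3

Residual along S→4→5→2→sink: S→4: 3, 4→5: 3, 5→2: 4, 2→sink: 5.
Bottleneck = min = 3.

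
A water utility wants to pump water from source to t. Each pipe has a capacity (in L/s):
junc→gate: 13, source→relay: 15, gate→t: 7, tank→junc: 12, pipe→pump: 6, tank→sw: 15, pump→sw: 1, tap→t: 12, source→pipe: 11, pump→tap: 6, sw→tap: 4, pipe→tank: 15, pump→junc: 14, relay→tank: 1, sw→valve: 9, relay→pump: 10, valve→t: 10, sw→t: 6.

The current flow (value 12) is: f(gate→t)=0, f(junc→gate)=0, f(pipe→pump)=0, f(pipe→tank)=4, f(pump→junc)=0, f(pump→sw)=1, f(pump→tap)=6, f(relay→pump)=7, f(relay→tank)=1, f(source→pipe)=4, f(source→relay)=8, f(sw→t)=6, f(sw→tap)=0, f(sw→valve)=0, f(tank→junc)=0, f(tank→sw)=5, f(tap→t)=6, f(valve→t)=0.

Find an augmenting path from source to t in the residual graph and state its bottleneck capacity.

source→relay→pump→junc→gate→t, bottleneck 3

Residual along source→relay→pump→junc→gate→t: source→relay: 7, relay→pump: 3, pump→junc: 14, junc→gate: 13, gate→t: 7.
Bottleneck = min = 3.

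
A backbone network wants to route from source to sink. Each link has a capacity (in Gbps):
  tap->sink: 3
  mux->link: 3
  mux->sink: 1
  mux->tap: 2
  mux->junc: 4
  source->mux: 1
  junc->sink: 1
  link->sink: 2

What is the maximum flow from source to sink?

Augment source->mux->sink: bottleneck 1. Total 1.
No augmenting path remains in the residual graph.

1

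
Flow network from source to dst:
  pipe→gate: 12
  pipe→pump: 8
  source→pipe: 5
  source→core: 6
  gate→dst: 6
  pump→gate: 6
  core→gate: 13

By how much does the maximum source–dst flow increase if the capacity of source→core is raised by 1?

Original max flow = 6.
Edge source→core does not cross the min cut (source side {core, gate, pipe, pump, source}), so extra capacity there cannot help.
New max flow = 6. Increase = 0.

0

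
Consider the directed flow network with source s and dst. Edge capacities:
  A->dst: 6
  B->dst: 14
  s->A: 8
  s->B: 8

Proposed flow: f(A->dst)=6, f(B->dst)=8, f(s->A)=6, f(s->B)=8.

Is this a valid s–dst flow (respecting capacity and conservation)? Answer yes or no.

Every edge has 0 ≤ f(e) ≤ cap(e).
At each intermediate node, inflow equals outflow.

Yes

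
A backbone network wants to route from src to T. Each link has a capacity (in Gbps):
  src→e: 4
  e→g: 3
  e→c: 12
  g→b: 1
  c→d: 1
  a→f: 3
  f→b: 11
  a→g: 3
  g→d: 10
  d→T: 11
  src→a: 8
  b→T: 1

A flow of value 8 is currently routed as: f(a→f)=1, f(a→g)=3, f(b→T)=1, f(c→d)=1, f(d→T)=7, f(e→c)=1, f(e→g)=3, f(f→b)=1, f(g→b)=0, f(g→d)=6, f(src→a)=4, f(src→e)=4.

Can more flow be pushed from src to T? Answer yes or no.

Residual reachable from src: {a, b, f, src}; T is not reachable.
Saturated cut: src→e, a→g, b→T with total capacity 8 = current flow value. Flow is maximum.

No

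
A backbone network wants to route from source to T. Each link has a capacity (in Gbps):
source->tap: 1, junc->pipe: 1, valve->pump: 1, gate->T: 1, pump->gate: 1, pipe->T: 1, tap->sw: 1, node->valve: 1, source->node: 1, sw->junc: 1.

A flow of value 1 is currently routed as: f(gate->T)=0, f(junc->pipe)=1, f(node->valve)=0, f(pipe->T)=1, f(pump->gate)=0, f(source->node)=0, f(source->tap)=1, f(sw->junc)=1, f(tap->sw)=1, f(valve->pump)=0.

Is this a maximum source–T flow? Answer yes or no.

No

Residual path source->node->valve->pump->gate->T has bottleneck 1 > 0.
Pushing 1 along it raises the flow to 2, so the given flow is not maximum.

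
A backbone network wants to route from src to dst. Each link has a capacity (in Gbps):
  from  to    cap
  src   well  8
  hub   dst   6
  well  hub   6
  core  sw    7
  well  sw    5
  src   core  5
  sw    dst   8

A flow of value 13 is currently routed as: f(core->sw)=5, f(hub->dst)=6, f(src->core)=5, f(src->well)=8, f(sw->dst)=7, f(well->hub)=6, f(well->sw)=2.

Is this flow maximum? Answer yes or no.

Yes

Residual reachable from src: {src}; dst is not reachable.
Saturated cut: src->well, src->core with total capacity 13 = current flow value. Flow is maximum.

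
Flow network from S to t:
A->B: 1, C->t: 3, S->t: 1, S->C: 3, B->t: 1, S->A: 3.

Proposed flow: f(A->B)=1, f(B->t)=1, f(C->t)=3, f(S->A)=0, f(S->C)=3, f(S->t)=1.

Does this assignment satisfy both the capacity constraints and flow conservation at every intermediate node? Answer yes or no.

No

Conservation fails at A: inflow 0 ≠ outflow 1.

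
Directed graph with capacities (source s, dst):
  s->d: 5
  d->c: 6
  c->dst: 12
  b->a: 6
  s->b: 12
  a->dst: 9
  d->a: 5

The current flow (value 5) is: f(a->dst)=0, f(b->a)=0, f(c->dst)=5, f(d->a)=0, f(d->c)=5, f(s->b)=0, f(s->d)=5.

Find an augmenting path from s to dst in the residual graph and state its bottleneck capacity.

Residual along s->b->a->dst: s->b: 12, b->a: 6, a->dst: 9.
Bottleneck = min = 6.

s->b->a->dst, bottleneck 6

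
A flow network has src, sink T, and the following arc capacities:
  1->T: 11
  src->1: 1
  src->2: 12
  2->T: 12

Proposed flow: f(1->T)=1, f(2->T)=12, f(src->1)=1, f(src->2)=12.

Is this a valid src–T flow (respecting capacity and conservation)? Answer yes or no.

Yes

Every edge has 0 ≤ f(e) ≤ cap(e).
At each intermediate node, inflow equals outflow.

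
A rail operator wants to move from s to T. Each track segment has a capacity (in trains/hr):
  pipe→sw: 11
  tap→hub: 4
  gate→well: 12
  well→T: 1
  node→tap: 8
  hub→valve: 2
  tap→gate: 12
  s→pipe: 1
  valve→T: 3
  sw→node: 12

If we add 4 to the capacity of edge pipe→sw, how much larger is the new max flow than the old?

Original max flow = 1.
Edge pipe→sw does not cross the min cut (source side {s}), so extra capacity there cannot help.
New max flow = 1. Increase = 0.

0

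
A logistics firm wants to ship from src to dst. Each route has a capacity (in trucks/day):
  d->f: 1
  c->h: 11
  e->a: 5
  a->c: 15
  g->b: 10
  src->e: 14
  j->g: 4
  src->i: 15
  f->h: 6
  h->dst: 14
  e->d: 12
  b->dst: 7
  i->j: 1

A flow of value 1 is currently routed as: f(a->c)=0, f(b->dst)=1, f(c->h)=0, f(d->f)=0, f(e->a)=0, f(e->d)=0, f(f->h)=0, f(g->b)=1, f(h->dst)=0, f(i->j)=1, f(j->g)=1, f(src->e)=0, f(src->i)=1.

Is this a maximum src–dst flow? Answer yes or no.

No

Residual path src->e->d->f->h->dst has bottleneck 1 > 0.
Pushing 1 along it raises the flow to 2, so the given flow is not maximum.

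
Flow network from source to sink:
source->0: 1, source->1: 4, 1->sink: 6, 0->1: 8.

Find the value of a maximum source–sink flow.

5

Augment source->1->sink: bottleneck 4. Total 4.
Augment source->0->1->sink: bottleneck 1. Total 5.
No augmenting path remains in the residual graph.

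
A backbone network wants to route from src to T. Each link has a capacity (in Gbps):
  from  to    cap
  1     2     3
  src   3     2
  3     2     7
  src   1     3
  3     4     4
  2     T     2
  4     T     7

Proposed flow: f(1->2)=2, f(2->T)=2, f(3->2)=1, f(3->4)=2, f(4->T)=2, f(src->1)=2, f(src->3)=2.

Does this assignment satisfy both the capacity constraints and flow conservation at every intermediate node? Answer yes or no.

Conservation fails at 3: inflow 2 ≠ outflow 3.

No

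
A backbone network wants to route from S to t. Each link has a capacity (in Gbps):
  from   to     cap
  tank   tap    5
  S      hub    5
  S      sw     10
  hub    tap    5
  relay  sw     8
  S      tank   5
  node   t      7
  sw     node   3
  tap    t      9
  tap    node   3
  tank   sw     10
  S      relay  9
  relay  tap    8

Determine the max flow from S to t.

Augment S->hub->tap->t: bottleneck 5. Total 5.
Augment S->tank->tap->t: bottleneck 4. Total 9.
Augment S->sw->node->t: bottleneck 3. Total 12.
Augment S->tank->tap->node->t: bottleneck 1. Total 13.
Augment S->relay->tap->node->t: bottleneck 2. Total 15.
No augmenting path remains in the residual graph.

15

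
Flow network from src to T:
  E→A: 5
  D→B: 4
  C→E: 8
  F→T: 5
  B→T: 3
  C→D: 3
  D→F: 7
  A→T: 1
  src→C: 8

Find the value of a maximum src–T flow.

Augment src→C→E→A→T: bottleneck 1. Total 1.
Augment src→C→D→B→T: bottleneck 3. Total 4.
No augmenting path remains in the residual graph.

4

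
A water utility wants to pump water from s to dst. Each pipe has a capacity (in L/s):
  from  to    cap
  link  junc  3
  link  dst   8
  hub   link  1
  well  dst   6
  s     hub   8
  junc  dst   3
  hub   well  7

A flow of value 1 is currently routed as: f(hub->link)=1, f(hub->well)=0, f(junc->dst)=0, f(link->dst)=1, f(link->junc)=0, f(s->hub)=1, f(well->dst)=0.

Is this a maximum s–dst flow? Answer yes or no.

Residual path s->hub->well->dst has bottleneck 6 > 0.
Pushing 6 along it raises the flow to 7, so the given flow is not maximum.

No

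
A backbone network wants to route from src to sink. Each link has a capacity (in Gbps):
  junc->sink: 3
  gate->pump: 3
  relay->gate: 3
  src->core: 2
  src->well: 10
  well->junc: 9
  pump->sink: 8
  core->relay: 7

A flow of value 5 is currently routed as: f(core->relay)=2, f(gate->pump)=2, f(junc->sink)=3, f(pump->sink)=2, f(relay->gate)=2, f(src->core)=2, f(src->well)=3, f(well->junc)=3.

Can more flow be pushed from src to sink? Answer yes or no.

No

Residual reachable from src: {junc, src, well}; sink is not reachable.
Saturated cut: src->core, junc->sink with total capacity 5 = current flow value. Flow is maximum.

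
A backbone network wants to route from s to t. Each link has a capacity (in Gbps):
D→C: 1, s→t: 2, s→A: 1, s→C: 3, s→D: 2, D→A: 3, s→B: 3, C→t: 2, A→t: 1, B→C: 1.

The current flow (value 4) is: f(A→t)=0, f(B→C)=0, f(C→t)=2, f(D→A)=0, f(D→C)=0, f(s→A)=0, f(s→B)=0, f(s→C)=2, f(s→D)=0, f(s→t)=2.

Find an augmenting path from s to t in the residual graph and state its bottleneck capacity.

Residual along s→A→t: s→A: 1, A→t: 1.
Bottleneck = min = 1.

s→A→t, bottleneck 1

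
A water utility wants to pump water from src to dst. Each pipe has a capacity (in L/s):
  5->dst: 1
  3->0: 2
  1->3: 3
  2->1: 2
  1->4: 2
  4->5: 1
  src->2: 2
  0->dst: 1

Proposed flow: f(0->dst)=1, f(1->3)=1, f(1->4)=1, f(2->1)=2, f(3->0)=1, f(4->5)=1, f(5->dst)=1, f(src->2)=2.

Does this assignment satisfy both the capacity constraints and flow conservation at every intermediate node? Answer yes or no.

Every edge has 0 ≤ f(e) ≤ cap(e).
At each intermediate node, inflow equals outflow.

Yes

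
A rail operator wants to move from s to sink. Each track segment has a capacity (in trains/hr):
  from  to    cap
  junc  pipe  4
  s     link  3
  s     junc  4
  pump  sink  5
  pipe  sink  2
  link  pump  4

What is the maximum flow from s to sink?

Augment s→link→pump→sink: bottleneck 3. Total 3.
Augment s→junc→pipe→sink: bottleneck 2. Total 5.
No augmenting path remains in the residual graph.

5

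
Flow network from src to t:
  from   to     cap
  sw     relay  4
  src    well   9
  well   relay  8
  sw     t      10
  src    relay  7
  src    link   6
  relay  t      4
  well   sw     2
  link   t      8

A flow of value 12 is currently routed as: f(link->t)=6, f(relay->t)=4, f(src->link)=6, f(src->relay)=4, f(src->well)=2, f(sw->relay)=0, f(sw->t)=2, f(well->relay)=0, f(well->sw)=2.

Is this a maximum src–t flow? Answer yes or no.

Residual reachable from src: {relay, src, well}; t is not reachable.
Saturated cut: src->link, well->sw, relay->t with total capacity 12 = current flow value. Flow is maximum.

Yes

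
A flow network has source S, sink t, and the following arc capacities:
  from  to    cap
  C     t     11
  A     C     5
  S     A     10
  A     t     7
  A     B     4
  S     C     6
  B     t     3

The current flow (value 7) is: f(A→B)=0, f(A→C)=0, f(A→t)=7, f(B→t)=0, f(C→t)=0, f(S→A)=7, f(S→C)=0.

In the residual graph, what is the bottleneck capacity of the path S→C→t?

6

Residual capacities along the path: S→C: 6, C→t: 11.
Minimum is 6.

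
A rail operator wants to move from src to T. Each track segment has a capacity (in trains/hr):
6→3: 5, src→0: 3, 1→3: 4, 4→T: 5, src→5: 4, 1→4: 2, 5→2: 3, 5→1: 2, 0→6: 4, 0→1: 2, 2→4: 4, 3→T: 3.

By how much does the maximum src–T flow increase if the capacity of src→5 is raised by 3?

1

Original max flow = 7.
After raising cap(src→5), augmenting paths through that edge carry 1 more unit.
New max flow = 8. Increase = 1.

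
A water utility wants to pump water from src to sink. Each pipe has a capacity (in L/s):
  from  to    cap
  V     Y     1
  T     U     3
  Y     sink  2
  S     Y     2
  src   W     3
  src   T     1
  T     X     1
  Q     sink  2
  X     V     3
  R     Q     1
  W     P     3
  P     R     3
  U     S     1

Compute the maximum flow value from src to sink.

Augment src→W→P→R→Q→sink: bottleneck 1. Total 1.
Augment src→T→U→S→Y→sink: bottleneck 1. Total 2.
No augmenting path remains in the residual graph.

2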